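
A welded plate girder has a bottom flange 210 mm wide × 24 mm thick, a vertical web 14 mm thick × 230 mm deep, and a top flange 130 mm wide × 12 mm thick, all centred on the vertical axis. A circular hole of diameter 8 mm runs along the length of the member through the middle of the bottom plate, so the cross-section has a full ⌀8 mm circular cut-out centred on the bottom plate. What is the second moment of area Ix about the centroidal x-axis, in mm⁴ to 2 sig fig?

Treat the section as a set of non-overlapping primitives; coordinates are from the bounding-box lower-left.
Bottom plate: 210 × 24, A = 5 040 mm², y = 12 mm, Ī = 241 920 mm⁴.
Web plate: 14 × 230, A = 3 220 mm², y = 139 mm, Ī = 14 194 833 mm⁴.
Top plate: 130 × 12, A = 1 560 mm², y = 260 mm, Ī = 18 720 mm⁴.
Hole (subtracted): ⌀8, A = 50.27 mm², y = 12 mm, Ī = 201.1 mm⁴.
Centroid: ȳ = ΣA·y / ΣA = 93.46 mm.
Transfer each piece to the centroidal x-axis using Ī + A·d² with d = y − 93.46:
  bottom plate: d = -81.46 mm → contributes +33 684 110 mm⁴
  web plate: d = 45.54 mm → contributes +20 873 442 mm⁴
  top plate: d = 166.5 mm → contributes +43 287 412 mm⁴
  hole: d = -81.46 mm → contributes −333 730 mm⁴
Total I = 97 511 234 mm⁴.

Ix ≈ 9.8 × 10⁷ mm⁴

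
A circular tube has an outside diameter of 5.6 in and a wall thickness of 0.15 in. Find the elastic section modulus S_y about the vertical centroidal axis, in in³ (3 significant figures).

Split into non-overlapping primitives; take the origin at the lower-left of the bounding box.
Outer circle: ⌀5.6, A = 24.63 in², x = 2.8 in, Ī = 48.275 in⁴.
Bore (subtracted): ⌀5.3, A = 22.062 in², x = 2.8 in, Ī = 38.732 in⁴.
By symmetry the centroid is at mid-width, x̄ = 2.8 in.
All pieces are centred on the vertical centroidal axis, so I = ΣĪ (holes subtracted) = 9.5427 in⁴.
Extreme fibre distance c = 2.8 in; S = I/c = 3.4081 in³.

S_y ≈ 3.41 in³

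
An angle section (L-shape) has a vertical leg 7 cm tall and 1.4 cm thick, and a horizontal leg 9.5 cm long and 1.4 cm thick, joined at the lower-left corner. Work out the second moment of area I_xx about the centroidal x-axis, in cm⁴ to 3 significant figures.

I_xx ≈ 83.1 cm⁴

Break the section into simple shapes (no overlaps), measuring from the bottom-left corner of the bounding box.
Vertical leg: 1.4 × 7, A = 9.8 cm², y = 3.5 cm, Ī = 40.017 cm⁴.
Horizontal leg (remainder): 8.1 × 1.4, A = 11.34 cm², y = 0.7 cm, Ī = 1.8522 cm⁴.
Centroid: ȳ = ΣA·y / ΣA = 1.998 cm.
Transfer each piece to the centroidal x-axis using Ī + A·d² with d = y − 1.998:
  vertical leg: d = 1.502 cm → contributes +62.125 cm⁴
  horizontal leg (remainder): d = -1.298 cm → contributes +20.958 cm⁴
Total I = 83.083 cm⁴.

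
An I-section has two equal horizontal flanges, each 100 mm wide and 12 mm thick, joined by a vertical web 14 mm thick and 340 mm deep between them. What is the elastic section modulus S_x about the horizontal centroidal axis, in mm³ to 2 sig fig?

Treat the section as a set of non-overlapping primitives; coordinates are from the bounding-box lower-left.
Bottom flange: 100 × 12, A = 1 200 mm², y = 6 mm, Ī = 14 400 mm⁴.
Web: 14 × 340, A = 4 760 mm², y = 182 mm, Ī = 45 854 667 mm⁴.
Top flange: 100 × 12, A = 1 200 mm², y = 358 mm, Ī = 14 400 mm⁴.
By symmetry the centroid is at mid-height, ȳ = 182 mm.
Transfer each piece to the horizontal centroidal axis using Ī + A·d² with d = y − 182:
  bottom flange: d = -176 mm → contributes +37 185 600 mm⁴
  web: d = 0 mm → contributes +45 854 667 mm⁴
  top flange: d = 176 mm → contributes +37 185 600 mm⁴
Total I = 120 225 867 mm⁴.
Extreme fibre distance c = 182 mm; S = I/c = 660 582 mm³.

S_x ≈ 6.6 × 10⁵ mm³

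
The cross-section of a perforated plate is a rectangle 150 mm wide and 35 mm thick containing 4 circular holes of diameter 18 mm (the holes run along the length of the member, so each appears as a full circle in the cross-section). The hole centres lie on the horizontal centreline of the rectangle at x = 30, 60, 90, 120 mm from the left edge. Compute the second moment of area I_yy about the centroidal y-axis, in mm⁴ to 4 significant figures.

Break the section into simple shapes (no overlaps), measuring from the bottom-left corner of the bounding box.
Plate: 150 × 35, A = 5 250 mm², x = 75 mm, Ī = 9 843 750 mm⁴.
Hole 1 (subtracted): ⌀18, A = 254.469 mm², x = 30 mm, Ī = 5 153 mm⁴.
Hole 2 (subtracted): ⌀18, A = 254.469 mm², x = 60 mm, Ī = 5 153 mm⁴.
Hole 3 (subtracted): ⌀18, A = 254.469 mm², x = 90 mm, Ī = 5 153 mm⁴.
Hole 4 (subtracted): ⌀18, A = 254.469 mm², x = 120 mm, Ī = 5 153 mm⁴.
By symmetry the centroid is at mid-width, x̄ = 75 mm.
Transfer each piece to the centroidal y-axis using Ī + A·d² with d = x − 75:
  plate: d = 0 mm → contributes +9 843 750 mm⁴
  hole 1: d = -45 mm → contributes −520 453 mm⁴
  hole 2: d = -15 mm → contributes −62408.5 mm⁴
  hole 3: d = 15 mm → contributes −62408.5 mm⁴
  hole 4: d = 45 mm → contributes −520 453 mm⁴
Total I = 8 678 027 mm⁴.

I_yy ≈ 8.678 × 10⁶ mm⁴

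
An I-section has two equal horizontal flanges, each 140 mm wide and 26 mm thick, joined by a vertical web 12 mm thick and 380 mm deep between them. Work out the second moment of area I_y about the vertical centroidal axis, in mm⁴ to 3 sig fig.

Decompose the section into non-overlapping parts with the origin at the bottom-left of its bounding rectangle.
Bottom flange: 140 × 26, A = 3 640 mm², x = 70 mm, Ī = 5 945 333 mm⁴.
Web: 12 × 380, A = 4 560 mm², x = 70 mm, Ī = 54 720 mm⁴.
Top flange: 140 × 26, A = 3 640 mm², x = 70 mm, Ī = 5 945 333 mm⁴.
By symmetry the centroid is at mid-width, x̄ = 70 mm.
All pieces are centred on the vertical centroidal axis, so I = ΣĪ = 11 945 387 mm⁴.

I_y ≈ 1.19 × 10⁷ mm⁴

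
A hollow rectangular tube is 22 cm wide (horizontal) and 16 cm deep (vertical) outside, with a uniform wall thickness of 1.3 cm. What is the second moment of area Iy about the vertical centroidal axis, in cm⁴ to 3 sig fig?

Decompose the section into non-overlapping parts with the origin at the bottom-left of its bounding rectangle.
Outer rectangle: 22 × 16, A = 352 cm², x = 11 cm, Ī = 14 197 cm⁴.
Inner void (subtracted): 19.4 × 13.4, A = 259.96 cm², x = 11 cm, Ī = 8153.2 cm⁴.
By symmetry the centroid is at mid-width, x̄ = 11 cm.
All pieces are centred on the vertical centroidal axis, so I = ΣĪ (holes subtracted) = 6044.1 cm⁴.

Iy ≈ 6040 cm⁴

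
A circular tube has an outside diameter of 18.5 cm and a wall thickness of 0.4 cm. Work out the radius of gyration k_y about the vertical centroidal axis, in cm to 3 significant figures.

Decompose the section into non-overlapping parts with the origin at the bottom-left of its bounding rectangle.
Outer circle: ⌀18.5, A = 268.8 cm², x = 9.25 cm, Ī = 5749.9 cm⁴.
Bore (subtracted): ⌀17.7, A = 246.06 cm², x = 9.25 cm, Ī = 4 818 cm⁴.
By symmetry the centroid is at mid-width, x̄ = 9.25 cm.
All pieces are centred on the vertical centroidal axis, so I = ΣĪ (holes subtracted) = 931.9 cm⁴.
Radius of gyration: k = √(I/A) = √(931.9 / 22.745) = 6.4009 cm.

k_y ≈ 6.40 cm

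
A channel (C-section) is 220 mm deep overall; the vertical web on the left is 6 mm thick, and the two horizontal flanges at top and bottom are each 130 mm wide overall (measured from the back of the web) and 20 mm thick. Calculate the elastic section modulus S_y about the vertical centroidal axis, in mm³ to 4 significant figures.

S_y ≈ 1.423 × 10⁵ mm³

Split into non-overlapping primitives; take the origin at the lower-left of the bounding box.
Web: 6 × 220, A = 1 320 mm², x = 3 mm, Ī = 3 960 mm⁴.
Top flange (beyond web): 124 × 20, A = 2 480 mm², x = 68 mm, Ī = 3 177 707 mm⁴.
Bottom flange (beyond web): 124 × 20, A = 2 480 mm², x = 68 mm, Ī = 3 177 707 mm⁴.
Centroid: x̄ = ΣA·x / ΣA = 54.3376 mm.
Transfer each piece to the vertical centroidal axis using Ī + A·d² with d = x − 54.3376:
  web: d = -51.3376 mm → contributes +3 482 882 mm⁴
  top flange (beyond web): d = 13.6624 mm → contributes +3 640 628 mm⁴
  bottom flange (beyond web): d = 13.6624 mm → contributes +3 640 628 mm⁴
Total I = 10 764 138 mm⁴.
Extreme fibre distance c = 75.6624 mm; S = I/c = 142 265 mm³.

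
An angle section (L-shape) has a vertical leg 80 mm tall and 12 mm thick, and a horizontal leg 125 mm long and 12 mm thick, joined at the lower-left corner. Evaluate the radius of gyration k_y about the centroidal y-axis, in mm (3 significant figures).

k_y ≈ 39.7 mm

Treat the section as a set of non-overlapping primitives; coordinates are from the bounding-box lower-left.
Vertical leg: 12 × 80, A = 960 mm², x = 6 mm, Ī = 11 520 mm⁴.
Horizontal leg (remainder): 113 × 12, A = 1 356 mm², x = 68.5 mm, Ī = 1 442 897 mm⁴.
Centroid: x̄ = ΣA·x / ΣA = 42.593 mm.
Transfer each piece to the centroidal y-axis using Ī + A·d² with d = x − 42.593:
  vertical leg: d = -36.593 mm → contributes +1 297 024 mm⁴
  horizontal leg (remainder): d = 25.907 mm → contributes +2 352 989 mm⁴
Total I = 3 650 013 mm⁴.
Radius of gyration: k = √(I/A) = √(3 650 013 / 2 316) = 39.699 mm.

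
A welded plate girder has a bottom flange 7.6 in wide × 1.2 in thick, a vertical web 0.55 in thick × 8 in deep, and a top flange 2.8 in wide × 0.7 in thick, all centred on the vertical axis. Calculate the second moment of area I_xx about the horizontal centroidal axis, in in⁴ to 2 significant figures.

Split into non-overlapping primitives; take the origin at the lower-left of the bounding box.
Bottom plate: 7.6 × 1.2, A = 9.12 in², y = 0.6 in, Ī = 1.094 in⁴.
Web plate: 0.55 × 8, A = 4.4 in², y = 5.2 in, Ī = 23.47 in⁴.
Top plate: 2.8 × 0.7, A = 1.96 in², y = 9.55 in, Ī = 0.08003 in⁴.
Centroid: ȳ = ΣA·y / ΣA = 3.041 in.
Transfer each piece to the horizontal centroidal axis using Ī + A·d² with d = y − 3.041:
  bottom plate: d = -2.441 in → contributes +55.42 in⁴
  web plate: d = 2.159 in → contributes +43.98 in⁴
  top plate: d = 6.509 in → contributes +83.13 in⁴
Total I = 182.5 in⁴.

I_xx ≈ 180 in⁴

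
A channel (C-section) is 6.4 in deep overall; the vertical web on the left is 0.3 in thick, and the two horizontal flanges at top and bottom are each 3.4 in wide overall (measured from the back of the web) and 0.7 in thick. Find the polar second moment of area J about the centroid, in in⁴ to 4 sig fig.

Split into non-overlapping primitives; take the origin at the lower-left of the bounding box.
Web: 0.3 × 6.4, A = 1.92 in², y = 3.2 in, Ī = 6.5536 in⁴.
Top flange (beyond web): 3.1 × 0.7, A = 2.17 in², y = 6.05 in, Ī = 0.0886083 in⁴.
Bottom flange (beyond web): 3.1 × 0.7, A = 2.17 in², y = 0.35 in, Ī = 0.0886083 in⁴.
By symmetry the centroid is at mid-height, ȳ = 3.2 in.
Transfer each piece to the centroidal x-axis using Ī + A·d² with d = y − 3.2:
  web: d = 0 in → contributes +6.5536 in⁴
  top flange (beyond web): d = 2.85 in → contributes +17.7144 in⁴
  bottom flange (beyond web): d = -2.85 in → contributes +17.7144 in⁴
Total I = 41.9825 in⁴.
For the y-axis: x̄ = 1.32859 in.
Repeating about the centroidal y-axis gives I_y = 7.33695 in⁴.
Polar second moment: J = I_x + I_y = 49.3194 in⁴.

J ≈ 49.32 in⁴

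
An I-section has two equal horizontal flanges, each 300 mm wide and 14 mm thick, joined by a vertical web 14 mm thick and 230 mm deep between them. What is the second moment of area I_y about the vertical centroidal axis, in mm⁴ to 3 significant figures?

Treat the section as a set of non-overlapping primitives; coordinates are from the bounding-box lower-left.
Bottom flange: 300 × 14, A = 4 200 mm², x = 150 mm, Ī = 31 500 000 mm⁴.
Web: 14 × 230, A = 3 220 mm², x = 150 mm, Ī = 52 593 mm⁴.
Top flange: 300 × 14, A = 4 200 mm², x = 150 mm, Ī = 31 500 000 mm⁴.
By symmetry the centroid is at mid-width, x̄ = 150 mm.
All pieces are centred on the vertical centroidal axis, so I = ΣĪ = 63 052 593 mm⁴.

I_y ≈ 6.31 × 10⁷ mm⁴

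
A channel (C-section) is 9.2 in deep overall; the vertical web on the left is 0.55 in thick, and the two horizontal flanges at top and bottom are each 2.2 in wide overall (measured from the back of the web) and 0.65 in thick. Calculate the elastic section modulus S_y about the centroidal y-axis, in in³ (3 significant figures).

S_y ≈ 1.53 in³

Decompose the section into non-overlapping parts with the origin at the bottom-left of its bounding rectangle.
Web: 0.55 × 9.2, A = 5.06 in², x = 0.275 in, Ī = 0.12755 in⁴.
Top flange (beyond web): 1.65 × 0.65, A = 1.0725 in², x = 1.375 in, Ī = 0.24332 in⁴.
Bottom flange (beyond web): 1.65 × 0.65, A = 1.0725 in², x = 1.375 in, Ī = 0.24332 in⁴.
Centroid: x̄ = ΣA·x / ΣA = 0.60248 in.
Transfer each piece to the centroidal y-axis using Ī + A·d² with d = x − 0.60248:
  web: d = -0.32748 in → contributes +0.67021 in⁴
  top flange (beyond web): d = 0.77252 in → contributes +0.88338 in⁴
  bottom flange (beyond web): d = 0.77252 in → contributes +0.88338 in⁴
Total I = 2.437 in⁴.
Extreme fibre distance c = 1.5975 in; S = I/c = 1.5255 in³.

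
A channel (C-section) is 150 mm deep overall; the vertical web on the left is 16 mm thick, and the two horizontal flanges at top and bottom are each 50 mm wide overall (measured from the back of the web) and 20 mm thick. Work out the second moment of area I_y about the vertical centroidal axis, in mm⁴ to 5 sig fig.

Break the section into simple shapes (no overlaps), measuring from the bottom-left corner of the bounding box.
Web: 16 × 150, A = 2 400 mm², x = 8 mm, Ī = 51 200 mm⁴.
Top flange (beyond web): 34 × 20, A = 680 mm², x = 33 mm, Ī = 65506.67 mm⁴.
Bottom flange (beyond web): 34 × 20, A = 680 mm², x = 33 mm, Ī = 65506.67 mm⁴.
Centroid: x̄ = ΣA·x / ΣA = 17.04255 mm.
Transfer each piece to the vertical centroidal axis using Ī + A·d² with d = x − 17.04255:
  web: d = -9.042553 mm → contributes +247442.6 mm⁴
  top flange (beyond web): d = 15.95745 mm → contributes +238661.9 mm⁴
  bottom flange (beyond web): d = 15.95745 mm → contributes +238661.9 mm⁴
Total I = 724766.5 mm⁴.

I_y ≈ 7.2477 × 10⁵ mm⁴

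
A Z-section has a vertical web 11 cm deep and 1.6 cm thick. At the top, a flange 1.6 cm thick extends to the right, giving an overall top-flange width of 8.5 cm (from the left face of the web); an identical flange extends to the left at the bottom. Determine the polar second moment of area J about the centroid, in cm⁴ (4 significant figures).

Split into non-overlapping primitives; take the origin at the lower-left of the bounding box.
Web: 1.6 × 11, A = 17.6 cm², y = 5.5 cm, Ī = 177.467 cm⁴.
Top flange (beyond web): 6.9 × 1.6, A = 11.04 cm², y = 10.2 cm, Ī = 2.3552 cm⁴.
Bottom flange (beyond web): 6.9 × 1.6, A = 11.04 cm², y = 0.8 cm, Ī = 2.3552 cm⁴.
Centroid: ȳ = ΣA·y / ΣA = 5.5 cm.
Transfer each piece to the centroidal x-axis using Ī + A·d² with d = y − 5.5:
  web: d = 0 cm → contributes +177.467 cm⁴
  top flange (beyond web): d = 4.7 cm → contributes +246.229 cm⁴
  bottom flange (beyond web): d = -4.7 cm → contributes +246.229 cm⁴
Total I = 669.924 cm⁴.
For the y-axis: x̄ = 7.7 cm.
Repeating about the centroidal y-axis gives I_y = 490.177 cm⁴.
Polar second moment: J = I_x + I_y = 1160.1 cm⁴.

J ≈ 1160 cm⁴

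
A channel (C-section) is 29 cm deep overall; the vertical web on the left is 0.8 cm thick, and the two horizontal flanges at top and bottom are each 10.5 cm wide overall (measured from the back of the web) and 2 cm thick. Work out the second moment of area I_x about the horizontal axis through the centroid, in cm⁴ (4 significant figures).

I_x ≈ 8710 cm⁴

Break the section into simple shapes (no overlaps), measuring from the bottom-left corner of the bounding box.
Web: 0.8 × 29, A = 23.2 cm², y = 14.5 cm, Ī = 1625.93 cm⁴.
Top flange (beyond web): 9.7 × 2, A = 19.4 cm², y = 28 cm, Ī = 6.46667 cm⁴.
Bottom flange (beyond web): 9.7 × 2, A = 19.4 cm², y = 1 cm, Ī = 6.46667 cm⁴.
By symmetry the centroid is at mid-height, ȳ = 14.5 cm.
Transfer each piece to the horizontal axis through the centroid using Ī + A·d² with d = y − 14.5:
  web: d = 0 cm → contributes +1625.93 cm⁴
  top flange (beyond web): d = 13.5 cm → contributes +3542.12 cm⁴
  bottom flange (beyond web): d = -13.5 cm → contributes +3542.12 cm⁴
Total I = 8710.17 cm⁴.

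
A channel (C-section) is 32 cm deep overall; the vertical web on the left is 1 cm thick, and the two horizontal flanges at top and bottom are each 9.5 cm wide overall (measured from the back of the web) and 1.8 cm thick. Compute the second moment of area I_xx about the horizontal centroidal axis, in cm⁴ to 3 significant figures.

I_xx ≈ 9720 cm⁴

Decompose the section into non-overlapping parts with the origin at the bottom-left of its bounding rectangle.
Web: 1 × 32, A = 32 cm², y = 16 cm, Ī = 2730.7 cm⁴.
Top flange (beyond web): 8.5 × 1.8, A = 15.3 cm², y = 31.1 cm, Ī = 4.131 cm⁴.
Bottom flange (beyond web): 8.5 × 1.8, A = 15.3 cm², y = 0.9 cm, Ī = 4.131 cm⁴.
By symmetry the centroid is at mid-height, ȳ = 16 cm.
Transfer each piece to the horizontal centroidal axis using Ī + A·d² with d = y − 16:
  web: d = 0 cm → contributes +2730.7 cm⁴
  top flange (beyond web): d = 15.1 cm → contributes +3492.7 cm⁴
  bottom flange (beyond web): d = -15.1 cm → contributes +3492.7 cm⁴
Total I = 9 716 cm⁴.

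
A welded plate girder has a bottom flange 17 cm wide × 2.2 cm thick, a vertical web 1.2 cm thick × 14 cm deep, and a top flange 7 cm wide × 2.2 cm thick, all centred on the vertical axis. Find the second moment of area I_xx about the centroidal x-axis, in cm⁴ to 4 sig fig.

Break the section into simple shapes (no overlaps), measuring from the bottom-left corner of the bounding box.
Bottom plate: 17 × 2.2, A = 37.4 cm², y = 1.1 cm, Ī = 15.0847 cm⁴.
Web plate: 1.2 × 14, A = 16.8 cm², y = 9.2 cm, Ī = 274.4 cm⁴.
Top plate: 7 × 2.2, A = 15.4 cm², y = 17.3 cm, Ī = 6.21133 cm⁴.
Centroid: ȳ = ΣA·y / ΣA = 6.63966 cm.
Transfer each piece to the centroidal x-axis using Ī + A·d² with d = y − 6.63966:
  bottom plate: d = -5.53966 cm → contributes +1162.81 cm⁴
  web plate: d = 2.56034 cm → contributes +384.53 cm⁴
  top plate: d = 10.6603 cm → contributes +1756.31 cm⁴
Total I = 3303.65 cm⁴.

I_xx ≈ 3304 cm⁴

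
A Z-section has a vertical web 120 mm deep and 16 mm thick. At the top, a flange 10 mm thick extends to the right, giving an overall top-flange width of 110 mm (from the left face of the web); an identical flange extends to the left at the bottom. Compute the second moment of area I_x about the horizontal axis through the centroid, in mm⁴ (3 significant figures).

I_x ≈ 8.01 × 10⁶ mm⁴

Decompose the section into non-overlapping parts with the origin at the bottom-left of its bounding rectangle.
Web: 16 × 120, A = 1 920 mm², y = 60 mm, Ī = 2 304 000 mm⁴.
Top flange (beyond web): 94 × 10, A = 940 mm², y = 115 mm, Ī = 7833.3 mm⁴.
Bottom flange (beyond web): 94 × 10, A = 940 mm², y = 5 mm, Ī = 7833.3 mm⁴.
Centroid: ȳ = ΣA·y / ΣA = 60 mm.
Transfer each piece to the horizontal axis through the centroid using Ī + A·d² with d = y − 60:
  web: d = 0 mm → contributes +2 304 000 mm⁴
  top flange (beyond web): d = 55 mm → contributes +2 851 333 mm⁴
  bottom flange (beyond web): d = -55 mm → contributes +2 851 333 mm⁴
Total I = 8 006 667 mm⁴.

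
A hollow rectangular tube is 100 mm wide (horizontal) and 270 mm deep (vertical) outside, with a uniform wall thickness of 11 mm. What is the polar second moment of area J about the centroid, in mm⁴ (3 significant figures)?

Decompose the section into non-overlapping parts with the origin at the bottom-left of its bounding rectangle.
Outer rectangle: 100 × 270, A = 27 000 mm², y = 135 mm, Ī = 164 025 000 mm⁴.
Inner void (subtracted): 78 × 248, A = 19 344 mm², y = 135 mm, Ī = 99 144 448 mm⁴.
By symmetry the centroid is at mid-height, ȳ = 135 mm.
All pieces are centred on the centroidal x-axis, so I = ΣĪ (holes subtracted) = 64 880 552 mm⁴.
Repeating about the centroidal y-axis gives I_y = 12 692 592 mm⁴.
Polar second moment: J = I_x + I_y = 77 573 144 mm⁴.

J ≈ 7.76 × 10⁷ mm⁴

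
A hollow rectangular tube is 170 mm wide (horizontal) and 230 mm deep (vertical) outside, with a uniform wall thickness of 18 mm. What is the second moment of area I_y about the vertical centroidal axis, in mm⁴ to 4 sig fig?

I_y ≈ 5.527 × 10⁷ mm⁴

Treat the section as a set of non-overlapping primitives; coordinates are from the bounding-box lower-left.
Outer rectangle: 170 × 230, A = 39 100 mm², x = 85 mm, Ī = 94 165 833 mm⁴.
Inner void (subtracted): 134 × 194, A = 25 996 mm², x = 85 mm, Ī = 38 898 681 mm⁴.
By symmetry the centroid is at mid-width, x̄ = 85 mm.
All pieces are centred on the vertical centroidal axis, so I = ΣĪ (holes subtracted) = 55 267 152 mm⁴.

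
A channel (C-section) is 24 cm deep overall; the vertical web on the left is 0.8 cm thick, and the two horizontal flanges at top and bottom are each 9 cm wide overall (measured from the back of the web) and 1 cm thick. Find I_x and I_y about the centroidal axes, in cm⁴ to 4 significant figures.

Decompose the section into non-overlapping parts with the origin at the bottom-left of its bounding rectangle.
Web: 0.8 × 24, A = 19.2 cm², y = 12 cm, Ī = 921.6 cm⁴.
Top flange (beyond web): 8.2 × 1, A = 8.2 cm², y = 23.5 cm, Ī = 0.683333 cm⁴.
Bottom flange (beyond web): 8.2 × 1, A = 8.2 cm², y = 0.5 cm, Ī = 0.683333 cm⁴.
By symmetry the centroid is at mid-height, ȳ = 12 cm.
Transfer each piece to the centroidal x-axis using Ī + A·d² with d = y − 12:
  web: d = 0 cm → contributes +921.6 cm⁴
  top flange (beyond web): d = 11.5 cm → contributes +1085.13 cm⁴
  bottom flange (beyond web): d = -11.5 cm → contributes +1085.13 cm⁴
Total I = 3091.87 cm⁴.
For the y-axis: x̄ = 2.47303 cm.
Repeating about the centroidal y-axis gives I_y = 272.029 cm⁴.

I_x ≈ 3092 cm⁴, I_y ≈ 272.0 cm⁴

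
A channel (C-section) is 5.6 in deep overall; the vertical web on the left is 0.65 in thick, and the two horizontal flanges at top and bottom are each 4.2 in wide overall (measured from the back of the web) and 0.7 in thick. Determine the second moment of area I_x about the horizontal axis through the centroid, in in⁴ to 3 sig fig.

Treat the section as a set of non-overlapping primitives; coordinates are from the bounding-box lower-left.
Web: 0.65 × 5.6, A = 3.64 in², y = 2.8 in, Ī = 9.5125 in⁴.
Top flange (beyond web): 3.55 × 0.7, A = 2.485 in², y = 5.25 in, Ī = 0.10147 in⁴.
Bottom flange (beyond web): 3.55 × 0.7, A = 2.485 in², y = 0.35 in, Ī = 0.10147 in⁴.
By symmetry the centroid is at mid-height, ȳ = 2.8 in.
Transfer each piece to the horizontal axis through the centroid using Ī + A·d² with d = y − 2.8:
  web: d = 0 in → contributes +9.5125 in⁴
  top flange (beyond web): d = 2.45 in → contributes +15.018 in⁴
  bottom flange (beyond web): d = -2.45 in → contributes +15.018 in⁴
Total I = 39.548 in⁴.

I_x ≈ 39.5 in⁴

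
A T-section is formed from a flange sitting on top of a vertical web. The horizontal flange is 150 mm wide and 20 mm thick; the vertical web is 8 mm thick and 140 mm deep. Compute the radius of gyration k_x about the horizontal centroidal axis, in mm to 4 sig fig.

Decompose the section into non-overlapping parts with the origin at the bottom-left of its bounding rectangle.
Flange: 150 × 20, A = 3 000 mm², y = 150 mm, Ī = 100 000 mm⁴.
Web: 8 × 140, A = 1 120 mm², y = 70 mm, Ī = 1 829 333 mm⁴.
Centroid: ȳ = ΣA·y / ΣA = 128.252 mm.
Transfer each piece to the horizontal centroidal axis using Ī + A·d² with d = y − 128.252:
  flange: d = 21.7476 mm → contributes +1 518 871 mm⁴
  web: d = -58.2524 mm → contributes +5 629 880 mm⁴
Total I = 7 148 751 mm⁴.
Radius of gyration: k = √(I/A) = √(7 148 751 / 4 120) = 41.6549 mm.

k_x ≈ 41.65 mm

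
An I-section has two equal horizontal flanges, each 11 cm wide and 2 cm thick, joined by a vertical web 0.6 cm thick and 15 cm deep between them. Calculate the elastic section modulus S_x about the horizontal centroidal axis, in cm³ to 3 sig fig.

Split into non-overlapping primitives; take the origin at the lower-left of the bounding box.
Bottom flange: 11 × 2, A = 22 cm², y = 1 cm, Ī = 7.3333 cm⁴.
Web: 0.6 × 15, A = 9 cm², y = 9.5 cm, Ī = 168.75 cm⁴.
Top flange: 11 × 2, A = 22 cm², y = 18 cm, Ī = 7.3333 cm⁴.
By symmetry the centroid is at mid-height, ȳ = 9.5 cm.
Transfer each piece to the horizontal centroidal axis using Ī + A·d² with d = y − 9.5:
  bottom flange: d = -8.5 cm → contributes +1596.8 cm⁴
  web: d = 0 cm → contributes +168.75 cm⁴
  top flange: d = 8.5 cm → contributes +1596.8 cm⁴
Total I = 3362.4 cm⁴.
Extreme fibre distance c = 9.5 cm; S = I/c = 353.94 cm³.

S_x ≈ 354 cm³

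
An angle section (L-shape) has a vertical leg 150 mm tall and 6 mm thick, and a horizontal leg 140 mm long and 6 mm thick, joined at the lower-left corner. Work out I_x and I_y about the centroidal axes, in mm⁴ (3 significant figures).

I_x ≈ 3.89 × 10⁶ mm⁴, I_y ≈ 3.29 × 10⁶ mm⁴

Break the section into simple shapes (no overlaps), measuring from the bottom-left corner of the bounding box.
Vertical leg: 6 × 150, A = 900 mm², y = 75 mm, Ī = 1 687 500 mm⁴.
Horizontal leg (remainder): 134 × 6, A = 804 mm², y = 3 mm, Ī = 2 412 mm⁴.
Centroid: ȳ = ΣA·y / ΣA = 41.028 mm.
Transfer each piece to the centroidal x-axis using Ī + A·d² with d = y − 41.028:
  vertical leg: d = 33.972 mm → contributes +2 726 177 mm⁴
  horizontal leg (remainder): d = -38.028 mm → contributes +1 165 110 mm⁴
Total I = 3 891 287 mm⁴.
For the y-axis: x̄ = 36.028 mm.
Repeating about the centroidal y-axis gives I_y = 3 286 527 mm⁴.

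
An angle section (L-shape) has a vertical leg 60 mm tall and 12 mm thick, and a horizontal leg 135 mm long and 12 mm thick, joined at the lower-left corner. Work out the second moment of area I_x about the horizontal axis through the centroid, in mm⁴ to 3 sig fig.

Split into non-overlapping primitives; take the origin at the lower-left of the bounding box.
Vertical leg: 12 × 60, A = 720 mm², y = 30 mm, Ī = 216 000 mm⁴.
Horizontal leg (remainder): 123 × 12, A = 1 476 mm², y = 6 mm, Ī = 17 712 mm⁴.
Centroid: ȳ = ΣA·y / ΣA = 13.869 mm.
Transfer each piece to the horizontal axis through the centroid using Ī + A·d² with d = y − 13.869:
  vertical leg: d = 16.131 mm → contributes +403 354 mm⁴
  horizontal leg (remainder): d = -7.8689 mm → contributes +109 104 mm⁴
Total I = 512 458 mm⁴.

I_x ≈ 5.12 × 10⁵ mm⁴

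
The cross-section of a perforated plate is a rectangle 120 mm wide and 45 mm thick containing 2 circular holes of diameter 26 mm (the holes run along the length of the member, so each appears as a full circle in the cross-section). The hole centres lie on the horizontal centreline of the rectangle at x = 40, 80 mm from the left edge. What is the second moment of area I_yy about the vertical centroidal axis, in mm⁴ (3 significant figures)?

Treat the section as a set of non-overlapping primitives; coordinates are from the bounding-box lower-left.
Plate: 120 × 45, A = 5 400 mm², x = 60 mm, Ī = 6 480 000 mm⁴.
Hole 1 (subtracted): ⌀26, A = 530.93 mm², x = 40 mm, Ī = 22 432 mm⁴.
Hole 2 (subtracted): ⌀26, A = 530.93 mm², x = 80 mm, Ī = 22 432 mm⁴.
By symmetry the centroid is at mid-width, x̄ = 60 mm.
Transfer each piece to the vertical centroidal axis using Ī + A·d² with d = x − 60:
  plate: d = 0 mm → contributes +6 480 000 mm⁴
  hole 1: d = -20 mm → contributes −234 803 mm⁴
  hole 2: d = 20 mm → contributes −234 803 mm⁴
Total I = 6 010 393 mm⁴.

I_yy ≈ 6.01 × 10⁶ mm⁴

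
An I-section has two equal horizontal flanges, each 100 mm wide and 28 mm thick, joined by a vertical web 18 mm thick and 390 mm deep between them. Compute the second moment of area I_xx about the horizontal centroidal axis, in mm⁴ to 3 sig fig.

I_xx ≈ 3.34 × 10⁸ mm⁴

Treat the section as a set of non-overlapping primitives; coordinates are from the bounding-box lower-left.
Bottom flange: 100 × 28, A = 2 800 mm², y = 14 mm, Ī = 182 933 mm⁴.
Web: 18 × 390, A = 7 020 mm², y = 223 mm, Ī = 88 978 500 mm⁴.
Top flange: 100 × 28, A = 2 800 mm², y = 432 mm, Ī = 182 933 mm⁴.
By symmetry the centroid is at mid-height, ȳ = 223 mm.
Transfer each piece to the horizontal centroidal axis using Ī + A·d² with d = y − 223:
  bottom flange: d = -209 mm → contributes +122 489 733 mm⁴
  web: d = 0 mm → contributes +88 978 500 mm⁴
  top flange: d = 209 mm → contributes +122 489 733 mm⁴
Total I = 333 957 967 mm⁴.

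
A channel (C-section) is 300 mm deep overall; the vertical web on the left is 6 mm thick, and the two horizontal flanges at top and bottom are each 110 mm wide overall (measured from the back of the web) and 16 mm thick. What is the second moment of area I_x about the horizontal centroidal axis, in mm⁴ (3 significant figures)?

I_x ≈ 8.07 × 10⁷ mm⁴

Decompose the section into non-overlapping parts with the origin at the bottom-left of its bounding rectangle.
Web: 6 × 300, A = 1 800 mm², y = 150 mm, Ī = 13 500 000 mm⁴.
Top flange (beyond web): 104 × 16, A = 1 664 mm², y = 292 mm, Ī = 35 499 mm⁴.
Bottom flange (beyond web): 104 × 16, A = 1 664 mm², y = 8 mm, Ī = 35 499 mm⁴.
By symmetry the centroid is at mid-height, ȳ = 150 mm.
Transfer each piece to the horizontal centroidal axis using Ī + A·d² with d = y − 150:
  web: d = 0 mm → contributes +13 500 000 mm⁴
  top flange (beyond web): d = 142 mm → contributes +33 588 395 mm⁴
  bottom flange (beyond web): d = -142 mm → contributes +33 588 395 mm⁴
Total I = 80 676 789 mm⁴.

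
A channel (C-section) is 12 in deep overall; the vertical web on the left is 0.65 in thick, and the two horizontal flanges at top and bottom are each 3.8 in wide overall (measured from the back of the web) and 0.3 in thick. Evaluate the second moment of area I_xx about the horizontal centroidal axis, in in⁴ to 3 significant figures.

I_xx ≈ 158 in⁴

Break the section into simple shapes (no overlaps), measuring from the bottom-left corner of the bounding box.
Web: 0.65 × 12, A = 7.8 in², y = 6 in, Ī = 93.6 in⁴.
Top flange (beyond web): 3.15 × 0.3, A = 0.945 in², y = 11.85 in, Ī = 0.0070875 in⁴.
Bottom flange (beyond web): 3.15 × 0.3, A = 0.945 in², y = 0.15 in, Ī = 0.0070875 in⁴.
By symmetry the centroid is at mid-height, ȳ = 6 in.
Transfer each piece to the horizontal centroidal axis using Ī + A·d² with d = y − 6:
  web: d = 0 in → contributes +93.6 in⁴
  top flange (beyond web): d = 5.85 in → contributes +32.347 in⁴
  bottom flange (beyond web): d = -5.85 in → contributes +32.347 in⁴
Total I = 158.29 in⁴.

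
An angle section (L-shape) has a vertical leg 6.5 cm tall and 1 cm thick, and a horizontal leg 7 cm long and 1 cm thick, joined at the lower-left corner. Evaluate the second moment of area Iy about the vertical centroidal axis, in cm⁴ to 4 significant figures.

Iy ≈ 56.76 cm⁴

Break the section into simple shapes (no overlaps), measuring from the bottom-left corner of the bounding box.
Vertical leg: 1 × 6.5, A = 6.5 cm², x = 0.5 cm, Ī = 0.541667 cm⁴.
Horizontal leg (remainder): 6 × 1, A = 6 cm², x = 4 cm, Ī = 18 cm⁴.
Centroid: x̄ = ΣA·x / ΣA = 2.18 cm.
Transfer each piece to the vertical centroidal axis using Ī + A·d² with d = x − 2.18:
  vertical leg: d = -1.68 cm → contributes +18.8873 cm⁴
  horizontal leg (remainder): d = 1.82 cm → contributes +37.8744 cm⁴
Total I = 56.7617 cm⁴.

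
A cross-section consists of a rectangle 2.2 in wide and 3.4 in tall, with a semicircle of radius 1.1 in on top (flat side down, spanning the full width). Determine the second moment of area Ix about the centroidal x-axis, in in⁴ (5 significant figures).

Treat the section as a set of non-overlapping primitives; coordinates are from the bounding-box lower-left.
Rectangular body: 2.2 × 3.4, A = 7.48 in², y = 1.7 in, Ī = 7.205733 in⁴.
Semicircular cap: semicircle r = 1.1, A = 1.900664 in², y = 3.866854 in, Ī = 0.1606952 in⁴.
Centroid: ȳ = ΣA·y / ΣA = 2.139037 in.
Transfer each piece to the centroidal x-axis using Ī + A·d² with d = y − 2.139037:
  rectangular body: d = -0.4390373 in → contributes +8.647532 in⁴
  semicircular cap: d = 1.727817 in → contributes +5.834845 in⁴
Total I = 14.48238 in⁴.

Ix ≈ 14.482 in⁴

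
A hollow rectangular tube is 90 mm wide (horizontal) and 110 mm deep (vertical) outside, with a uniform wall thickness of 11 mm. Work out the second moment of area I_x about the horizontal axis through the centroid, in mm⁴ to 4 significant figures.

I_x ≈ 6.121 × 10⁶ mm⁴

Split into non-overlapping primitives; take the origin at the lower-left of the bounding box.
Outer rectangle: 90 × 110, A = 9 900 mm², y = 55 mm, Ī = 9 982 500 mm⁴.
Inner void (subtracted): 68 × 88, A = 5 984 mm², y = 55 mm, Ī = 3 861 675 mm⁴.
By symmetry the centroid is at mid-height, ȳ = 55 mm.
All pieces are centred on the horizontal axis through the centroid, so I = ΣĪ (holes subtracted) = 6 120 825 mm⁴.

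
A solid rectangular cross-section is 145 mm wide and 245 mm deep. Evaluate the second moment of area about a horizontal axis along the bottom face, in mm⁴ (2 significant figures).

I_base ≈ 7.1 × 10⁸ mm⁴

The section: 145 × 245, A = 35 525 mm², y = 122.5 mm, Ī = 177 699 010 mm⁴.
Transfer it to the base of the section using Ī + A·d² with d = y − 0:
  the section: d = 122.5 mm → contributes +710 796 042 mm⁴
Total I = 710 796 042 mm⁴.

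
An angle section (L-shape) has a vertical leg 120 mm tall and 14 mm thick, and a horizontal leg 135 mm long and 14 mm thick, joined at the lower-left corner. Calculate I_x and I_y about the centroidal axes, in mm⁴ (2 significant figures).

I_x ≈ 4.4 × 10⁶ mm⁴, I_y ≈ 5.9 × 10⁶ mm⁴

Treat the section as a set of non-overlapping primitives; coordinates are from the bounding-box lower-left.
Vertical leg: 14 × 120, A = 1 680 mm², y = 60 mm, Ī = 2 016 000 mm⁴.
Horizontal leg (remainder): 121 × 14, A = 1 694 mm², y = 7 mm, Ī = 27 669 mm⁴.
Centroid: ȳ = ΣA·y / ΣA = 33.39 mm.
Transfer each piece to the centroidal x-axis using Ī + A·d² with d = y − 33.39:
  vertical leg: d = 26.61 mm → contributes +3 205 591 mm⁴
  horizontal leg (remainder): d = -26.39 mm → contributes +1 207 428 mm⁴
Total I = 4 413 019 mm⁴.
For the y-axis: x̄ = 40.89 mm.
Repeating about the centroidal y-axis gives I_y = 5 937 392 mm⁴.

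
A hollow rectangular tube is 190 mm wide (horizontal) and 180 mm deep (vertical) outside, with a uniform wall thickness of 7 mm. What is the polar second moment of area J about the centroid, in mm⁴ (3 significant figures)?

J ≈ 5.27 × 10⁷ mm⁴

Break the section into simple shapes (no overlaps), measuring from the bottom-left corner of the bounding box.
Outer rectangle: 190 × 180, A = 34 200 mm², y = 90 mm, Ī = 92 340 000 mm⁴.
Inner void (subtracted): 176 × 166, A = 29 216 mm², y = 90 mm, Ī = 67 089 675 mm⁴.
By symmetry the centroid is at mid-height, ȳ = 90 mm.
All pieces are centred on the centroidal x-axis, so I = ΣĪ (holes subtracted) = 25 250 325 mm⁴.
Repeating about the centroidal y-axis gives I_y = 27 468 765 mm⁴.
Polar second moment: J = I_x + I_y = 52 719 091 mm⁴.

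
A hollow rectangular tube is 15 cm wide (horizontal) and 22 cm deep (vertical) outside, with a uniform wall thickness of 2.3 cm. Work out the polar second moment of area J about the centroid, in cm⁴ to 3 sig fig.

J ≈ 1.33 × 10⁴ cm⁴

Break the section into simple shapes (no overlaps), measuring from the bottom-left corner of the bounding box.
Outer rectangle: 15 × 22, A = 330 cm², y = 11 cm, Ī = 13 310 cm⁴.
Inner void (subtracted): 10.4 × 17.4, A = 180.96 cm², y = 11 cm, Ī = 4565.6 cm⁴.
By symmetry the centroid is at mid-height, ȳ = 11 cm.
All pieces are centred on the centroidal x-axis, so I = ΣĪ (holes subtracted) = 8744.4 cm⁴.
Repeating about the centroidal y-axis gives I_y = 4556.4 cm⁴.
Polar second moment: J = I_x + I_y = 13 301 cm⁴.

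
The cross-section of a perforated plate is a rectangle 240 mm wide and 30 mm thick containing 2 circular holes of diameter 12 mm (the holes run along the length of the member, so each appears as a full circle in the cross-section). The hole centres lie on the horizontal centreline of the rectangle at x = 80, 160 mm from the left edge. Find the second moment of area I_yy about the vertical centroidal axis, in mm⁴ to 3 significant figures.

I_yy ≈ 3.42 × 10⁷ mm⁴

Decompose the section into non-overlapping parts with the origin at the bottom-left of its bounding rectangle.
Plate: 240 × 30, A = 7 200 mm², x = 120 mm, Ī = 34 560 000 mm⁴.
Hole 1 (subtracted): ⌀12, A = 113.1 mm², x = 80 mm, Ī = 1017.9 mm⁴.
Hole 2 (subtracted): ⌀12, A = 113.1 mm², x = 160 mm, Ī = 1017.9 mm⁴.
By symmetry the centroid is at mid-width, x̄ = 120 mm.
Transfer each piece to the vertical centroidal axis using Ī + A·d² with d = x − 120:
  plate: d = 0 mm → contributes +34 560 000 mm⁴
  hole 1: d = -40 mm → contributes −181 974 mm⁴
  hole 2: d = 40 mm → contributes −181 974 mm⁴
Total I = 34 196 053 mm⁴.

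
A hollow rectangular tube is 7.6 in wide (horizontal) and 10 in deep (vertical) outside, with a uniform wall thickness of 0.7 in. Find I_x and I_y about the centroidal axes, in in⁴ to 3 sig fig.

I_x ≈ 305 in⁴, I_y ≈ 195 in⁴

Decompose the section into non-overlapping parts with the origin at the bottom-left of its bounding rectangle.
Outer rectangle: 7.6 × 10, A = 76 in², y = 5 in, Ī = 633.33 in⁴.
Inner void (subtracted): 6.2 × 8.6, A = 53.32 in², y = 5 in, Ī = 328.63 in⁴.
By symmetry the centroid is at mid-height, ȳ = 5 in.
All pieces are centred on the centroidal x-axis, so I = ΣĪ (holes subtracted) = 304.7 in⁴.
Repeating about the centroidal y-axis gives I_y = 195.01 in⁴.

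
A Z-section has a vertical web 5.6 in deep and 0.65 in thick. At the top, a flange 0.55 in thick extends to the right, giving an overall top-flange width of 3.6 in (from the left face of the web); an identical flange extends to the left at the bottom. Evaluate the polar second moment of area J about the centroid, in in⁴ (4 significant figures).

J ≈ 43.28 in⁴

Decompose the section into non-overlapping parts with the origin at the bottom-left of its bounding rectangle.
Web: 0.65 × 5.6, A = 3.64 in², y = 2.8 in, Ī = 9.51253 in⁴.
Top flange (beyond web): 2.95 × 0.55, A = 1.6225 in², y = 5.325 in, Ī = 0.0409005 in⁴.
Bottom flange (beyond web): 2.95 × 0.55, A = 1.6225 in², y = 0.275 in, Ī = 0.0409005 in⁴.
Centroid: ȳ = ΣA·y / ΣA = 2.8 in.
Transfer each piece to the centroidal x-axis using Ī + A·d² with d = y − 2.8:
  web: d = 0 in → contributes +9.51253 in⁴
  top flange (beyond web): d = 2.525 in → contributes +10.3854 in⁴
  bottom flange (beyond web): d = -2.525 in → contributes +10.3854 in⁴
Total I = 30.2832 in⁴.
For the y-axis: x̄ = 3.275 in.
Repeating about the centroidal y-axis gives I_y = 12.9953 in⁴.
Polar second moment: J = I_x + I_y = 43.2785 in⁴.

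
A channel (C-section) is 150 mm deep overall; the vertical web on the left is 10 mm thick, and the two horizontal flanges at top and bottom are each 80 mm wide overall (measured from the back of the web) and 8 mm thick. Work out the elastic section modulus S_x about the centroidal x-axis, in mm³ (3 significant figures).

S_x ≈ 1.13 × 10⁵ mm³

Split into non-overlapping primitives; take the origin at the lower-left of the bounding box.
Web: 10 × 150, A = 1 500 mm², y = 75 mm, Ī = 2 812 500 mm⁴.
Top flange (beyond web): 70 × 8, A = 560 mm², y = 146 mm, Ī = 2986.7 mm⁴.
Bottom flange (beyond web): 70 × 8, A = 560 mm², y = 4 mm, Ī = 2986.7 mm⁴.
By symmetry the centroid is at mid-height, ȳ = 75 mm.
Transfer each piece to the centroidal x-axis using Ī + A·d² with d = y − 75:
  web: d = 0 mm → contributes +2 812 500 mm⁴
  top flange (beyond web): d = 71 mm → contributes +2 825 947 mm⁴
  bottom flange (beyond web): d = -71 mm → contributes +2 825 947 mm⁴
Total I = 8 464 393 mm⁴.
Extreme fibre distance c = 75 mm; S = I/c = 112 859 mm³.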